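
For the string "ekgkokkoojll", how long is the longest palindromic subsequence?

Using dp[i][j] = 2 + dp[i+1][j−1] if the ends match, else max(dp[i+1][j], dp[i][j−1]):
dp[1][12] = 5. A witness is kkokk at positions 2,4,5,6,7.

5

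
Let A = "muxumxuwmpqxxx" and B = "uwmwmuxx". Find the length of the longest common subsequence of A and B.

Backtracking the LCS table gives one alignment: u (A2,B1) → m (A5,B3) → w (A8,B4) → m (A9,B5) → x (A13,B7) → x (A14,B8).
So the longest common subsequence has length 6.

6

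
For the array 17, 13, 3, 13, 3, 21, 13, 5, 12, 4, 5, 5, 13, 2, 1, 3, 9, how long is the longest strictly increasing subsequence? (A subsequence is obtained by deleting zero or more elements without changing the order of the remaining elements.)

Scanning left to right, the best length ending at each element is: 17→1, 13→1, 3→1, 13→2, 3→1, 21→3, 13→2, 5→2, 12→3, 4→2, 5→3, 5→3, 13→4, 2→1, 1→1, 3→2, 9→4.
So the longest increasing subsequence has length 4, e.g. 3, 5, 12, 13.

4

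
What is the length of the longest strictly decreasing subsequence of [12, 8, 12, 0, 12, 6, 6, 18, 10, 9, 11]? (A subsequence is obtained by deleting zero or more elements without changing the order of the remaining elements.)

One longest decreasing subsequence is 12, 8, 0 (positions 1,2,4), of length 3; no longer one exists.

3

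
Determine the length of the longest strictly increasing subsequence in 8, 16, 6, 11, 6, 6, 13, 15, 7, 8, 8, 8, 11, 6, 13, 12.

5

Let dp[i] be the longest increasing subsequence ending at position i. Then dp = [1, 2, 1, 2, 1, 1, 3, 4, 2, 3, 3, 3, 4, 1, 5, 5].
The maximum is 5; one witness is 6, 7, 8, 11, 13 at positions 3,9,10,13,15.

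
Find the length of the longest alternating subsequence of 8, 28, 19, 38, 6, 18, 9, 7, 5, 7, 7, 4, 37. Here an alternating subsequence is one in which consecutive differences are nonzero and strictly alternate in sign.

10

Track the best alternating length ending on an up-step vs a down-step at each position: up/down = 1/1, 2/1, 2/3, 4/1, 1/5, 6/5, 6/7, 6/7, 1/7, 8/7, 8/7, 1/9, 10/5.
The maximum over both is 10; one such subsequence is 8, 28, 19, 38, 6, 18, 5, 7, 4, 37.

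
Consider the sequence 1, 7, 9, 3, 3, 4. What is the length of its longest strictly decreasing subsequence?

Let dp[i] be the longest decreasing subsequence ending at position i. Then dp = [1, 1, 1, 2, 2, 2].
The maximum is 2; one witness is 7, 3 at positions 2,4.

2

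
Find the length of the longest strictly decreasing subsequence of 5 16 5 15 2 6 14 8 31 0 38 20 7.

5

Scanning left to right, the best length ending at each element is: 5→1, 16→1, 5→2, 15→2, 2→3, 6→3, 14→3, 8→4, 31→1, 0→5, 38→1, 20→2, 7→5.
So the longest decreasing subsequence has length 5, e.g. 16, 15, 14, 8, 0.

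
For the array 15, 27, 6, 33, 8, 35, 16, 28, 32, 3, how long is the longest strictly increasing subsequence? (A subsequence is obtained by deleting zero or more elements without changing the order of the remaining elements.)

5

Scanning left to right, the best length ending at each element is: 15→1, 27→2, 6→1, 33→3, 8→2, 35→4, 16→3, 28→4, 32→5, 3→1.
So the longest increasing subsequence has length 5, e.g. 6, 8, 16, 28, 32.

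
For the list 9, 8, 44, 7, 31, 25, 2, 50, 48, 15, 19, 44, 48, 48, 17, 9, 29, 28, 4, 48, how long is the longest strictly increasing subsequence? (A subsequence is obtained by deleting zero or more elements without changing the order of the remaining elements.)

5

Scanning left to right, the best length ending at each element is: 9→1, 8→1, 44→2, 7→1, 31→2, 25→2, 2→1, 50→3, 48→3, 15→2, 19→3, 44→4, 48→5, 48→5, 17→3, 9→2, 29→4, 28→4, 4→2, 48→5.
So the longest increasing subsequence has length 5, e.g. 9, 15, 19, 44, 48.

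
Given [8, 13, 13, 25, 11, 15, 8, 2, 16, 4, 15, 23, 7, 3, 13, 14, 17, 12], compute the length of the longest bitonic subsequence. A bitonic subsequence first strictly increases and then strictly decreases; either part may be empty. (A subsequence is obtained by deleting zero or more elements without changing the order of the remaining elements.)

Let inc[i] be the LIS ending at i and dec[i] the longest strictly decreasing subsequence starting at i. inc = [1, 2, 2, 3, 2, 3, 1, 1, 4, 2, 3, 5, 3, 2, 4, 5, 6, 4], dec = [3, 5, 5, 5, 4, 4, 3, 1, 4, 2, 3, 3, 2, 1, 2, 2, 2, 1].
max_i inc[i]+dec[i]−1 = 7, with one witness 8, 13, 25, 16, 15, 14, 12.

7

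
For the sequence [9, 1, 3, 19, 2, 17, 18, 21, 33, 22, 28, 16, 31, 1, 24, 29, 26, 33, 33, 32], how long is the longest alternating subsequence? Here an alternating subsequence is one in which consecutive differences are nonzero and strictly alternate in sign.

Track the best alternating length ending on an up-step vs a down-step at each position: up/down = 1/1, 1/2, 3/2, 3/1, 3/4, 5/4, 5/4, 5/1, 5/1, 5/6, 7/6, 5/8, 9/6, 1/10, 11/10, 11/10, 11/12, 13/1, 13/1, 13/14.
The maximum over both is 14; one such subsequence is 9, 1, 3, 2, 33, 22, 28, 16, 31, 1, 29, 26, 33, 32.

14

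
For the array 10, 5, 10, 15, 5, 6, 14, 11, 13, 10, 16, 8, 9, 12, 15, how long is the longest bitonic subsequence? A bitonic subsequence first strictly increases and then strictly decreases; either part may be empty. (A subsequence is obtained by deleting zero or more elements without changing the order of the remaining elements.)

7

One longest bitonic subsequence is 5, 10, 15, 14, 13, 10, 9 (positions 2,3,4,7,9,10,13): it rises to 15 then falls. Length 7 is optimal.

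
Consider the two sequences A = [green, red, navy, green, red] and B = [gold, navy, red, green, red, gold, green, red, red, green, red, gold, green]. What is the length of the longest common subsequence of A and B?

A longest common subsequence is green, red, green, red (length 4); the LCS DP confirms no longer common subsequence exists.

4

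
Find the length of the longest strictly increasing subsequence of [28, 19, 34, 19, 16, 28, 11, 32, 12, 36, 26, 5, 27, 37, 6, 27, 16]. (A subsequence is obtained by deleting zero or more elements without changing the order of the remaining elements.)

Let dp[i] be the longest increasing subsequence ending at position i. Then dp = [1, 1, 2, 1, 1, 2, 1, 3, 2, 4, 3, 1, 4, 5, 2, 4, 3].
The maximum is 5; one witness is 19, 28, 32, 36, 37 at positions 2,6,8,10,14.

5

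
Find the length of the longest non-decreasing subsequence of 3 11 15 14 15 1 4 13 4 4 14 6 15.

6

Let dp[i] be the longest non-decreasing subsequence ending at position i. Then dp = [1, 2, 3, 3, 4, 1, 2, 3, 3, 4, 5, 5, 6].
The maximum is 6; one witness is 3, 4, 4, 4, 14, 15 at positions 1,7,9,10,11,13.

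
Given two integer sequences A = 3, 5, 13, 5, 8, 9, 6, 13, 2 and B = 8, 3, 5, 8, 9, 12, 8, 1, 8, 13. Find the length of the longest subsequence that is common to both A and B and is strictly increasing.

A longest common strictly increasing subsequence is 3, 5, 8, 9, 13 (length 5); it appears in order in both A and B, and no longer such subsequence exists.

5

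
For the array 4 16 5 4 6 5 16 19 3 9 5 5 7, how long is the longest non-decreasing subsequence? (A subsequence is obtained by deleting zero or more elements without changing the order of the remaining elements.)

6

One longest non-decreasing subsequence is 4, 5, 5, 5, 5, 7 (positions 1,3,6,11,12,13), of length 6; no longer one exists.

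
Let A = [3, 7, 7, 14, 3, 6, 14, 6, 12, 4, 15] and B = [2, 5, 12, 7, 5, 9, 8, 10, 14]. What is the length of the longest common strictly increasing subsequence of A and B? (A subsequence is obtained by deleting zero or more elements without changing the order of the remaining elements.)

For each value that appears in both, track the longest common increasing run ending there.
The best achievable length is 2; one witness is 7, 14 (A-positions 2,4, B-positions 4,9).

2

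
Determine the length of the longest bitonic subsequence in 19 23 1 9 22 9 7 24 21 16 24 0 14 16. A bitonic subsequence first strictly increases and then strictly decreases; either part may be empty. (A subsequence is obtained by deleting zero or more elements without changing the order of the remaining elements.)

7

Let inc[i] be the LIS ending at i and dec[i] the longest strictly decreasing subsequence starting at i. inc = [1, 2, 1, 2, 3, 2, 2, 4, 3, 3, 4, 1, 3, 4], dec = [4, 5, 2, 3, 4, 3, 2, 4, 3, 2, 2, 1, 1, 1].
max_i inc[i]+dec[i]−1 = 7, with one witness 1, 9, 22, 24, 21, 16, 14.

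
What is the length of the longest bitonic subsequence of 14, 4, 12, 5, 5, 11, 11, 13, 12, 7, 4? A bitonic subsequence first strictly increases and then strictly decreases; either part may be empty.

7

Let inc[i] be the LIS ending at i and dec[i] the longest strictly decreasing subsequence starting at i. inc = [1, 1, 2, 2, 2, 3, 3, 4, 4, 3, 1], dec = [5, 1, 4, 2, 2, 3, 3, 4, 3, 2, 1].
max_i inc[i]+dec[i]−1 = 7, with one witness 4, 5, 11, 13, 12, 7, 4.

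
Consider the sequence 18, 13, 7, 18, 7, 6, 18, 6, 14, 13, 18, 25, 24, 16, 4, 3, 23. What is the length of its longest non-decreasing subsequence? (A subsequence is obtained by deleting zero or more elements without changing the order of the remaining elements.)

Let dp[i] be the longest non-decreasing subsequence ending at position i. Then dp = [1, 1, 1, 2, 2, 1, 3, 2, 3, 3, 4, 5, 5, 4, 1, 1, 5].
The maximum is 5; one witness is 18, 18, 18, 18, 25 at positions 1,4,7,11,12.

5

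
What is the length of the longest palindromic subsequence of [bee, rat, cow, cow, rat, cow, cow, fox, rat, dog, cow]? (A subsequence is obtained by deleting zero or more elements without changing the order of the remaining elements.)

One longest palindromic subsequence is rat cow cow rat cow cow rat (positions 2,3,4,5,6,7,9); it reads the same forward and backward, and the interval DP gives dp[1][11] = 7.

7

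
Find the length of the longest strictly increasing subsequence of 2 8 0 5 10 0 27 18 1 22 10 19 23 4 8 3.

6

One longest increasing subsequence is 2, 8, 10, 18, 22, 23 (positions 1,2,5,8,10,13), of length 6; no longer one exists.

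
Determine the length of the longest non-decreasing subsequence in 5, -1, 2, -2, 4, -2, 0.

3

Scanning left to right, the best length ending at each element is: 5→1, -1→1, 2→2, -2→1, 4→3, -2→2, 0→3.
So the longest non-decreasing subsequence has length 3, e.g. -1, 2, 4.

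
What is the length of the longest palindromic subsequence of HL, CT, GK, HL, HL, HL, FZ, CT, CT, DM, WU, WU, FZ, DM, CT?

One longest palindromic subsequence is CT DM WU WU DM CT (positions 2,10,11,12,14,15); it reads the same forward and backward, and the interval DP gives dp[1][15] = 6.

6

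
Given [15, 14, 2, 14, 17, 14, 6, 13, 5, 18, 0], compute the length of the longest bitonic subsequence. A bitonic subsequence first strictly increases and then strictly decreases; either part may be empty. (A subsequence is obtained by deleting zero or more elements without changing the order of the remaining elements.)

Let inc[i] be the LIS ending at i and dec[i] the longest strictly decreasing subsequence starting at i. inc = [1, 1, 1, 2, 3, 2, 2, 3, 2, 4, 1], dec = [5, 4, 2, 4, 5, 4, 3, 3, 2, 2, 1].
max_i inc[i]+dec[i]−1 = 7, with one witness 2, 14, 17, 14, 13, 5, 0.

7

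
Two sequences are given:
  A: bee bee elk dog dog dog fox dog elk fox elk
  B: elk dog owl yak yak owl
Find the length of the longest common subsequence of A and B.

A longest common subsequence is elk, dog (length 2); the LCS DP confirms no longer common subsequence exists.

2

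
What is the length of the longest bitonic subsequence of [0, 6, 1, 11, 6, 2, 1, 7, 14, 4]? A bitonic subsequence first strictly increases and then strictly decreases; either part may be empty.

6

Let inc[i] be the LIS ending at i and dec[i] the longest strictly decreasing subsequence starting at i. inc = [1, 2, 2, 3, 3, 3, 2, 4, 5, 4], dec = [1, 3, 1, 4, 3, 2, 1, 2, 2, 1].
max_i inc[i]+dec[i]−1 = 6, with one witness 0, 6, 11, 6, 2, 1.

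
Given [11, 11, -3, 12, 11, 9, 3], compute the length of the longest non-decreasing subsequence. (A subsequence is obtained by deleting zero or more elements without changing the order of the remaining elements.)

One longest non-decreasing subsequence is 11, 11, 12 (positions 1,2,4), of length 3; no longer one exists.

3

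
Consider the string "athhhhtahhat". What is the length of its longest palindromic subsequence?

One longest palindromic subsequence is thhhhhht (positions 2,3,4,5,6,9,10,12); it reads the same forward and backward, and the interval DP gives dp[1][12] = 8.

8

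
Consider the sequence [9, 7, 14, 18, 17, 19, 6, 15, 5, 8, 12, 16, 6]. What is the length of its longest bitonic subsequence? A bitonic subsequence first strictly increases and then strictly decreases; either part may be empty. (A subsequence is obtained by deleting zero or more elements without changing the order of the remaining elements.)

One longest bitonic subsequence is 9, 14, 18, 17, 15, 12, 6 (positions 1,3,4,5,8,11,13): it rises to 18 then falls. Length 7 is optimal.

7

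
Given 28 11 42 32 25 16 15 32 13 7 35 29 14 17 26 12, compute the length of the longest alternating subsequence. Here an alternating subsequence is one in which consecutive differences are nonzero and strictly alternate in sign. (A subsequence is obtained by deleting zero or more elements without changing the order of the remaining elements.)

10

Track the best alternating length ending on an up-step vs a down-step at each position: up/down = 1/1, 1/2, 3/1, 3/4, 3/4, 3/4, 3/4, 5/4, 3/6, 1/6, 7/4, 7/8, 7/8, 9/8, 9/8, 7/10.
The maximum over both is 10; one such subsequence is 28, 11, 42, 25, 32, 13, 35, 14, 17, 12.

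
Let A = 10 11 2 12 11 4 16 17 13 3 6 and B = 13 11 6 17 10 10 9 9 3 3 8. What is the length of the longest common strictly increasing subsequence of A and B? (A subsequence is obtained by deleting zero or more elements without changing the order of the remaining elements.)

A longest common strictly increasing subsequence is 11, 17 (length 2); it appears in order in both A and B, and no longer such subsequence exists.

2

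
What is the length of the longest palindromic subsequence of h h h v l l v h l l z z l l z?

Using dp[i][j] = 2 + dp[i+1][j−1] if the ends match, else max(dp[i+1][j], dp[i][j−1]):
dp[1][15] = 6. A witness is llzzll at positions 9,10,11,12,13,14.

6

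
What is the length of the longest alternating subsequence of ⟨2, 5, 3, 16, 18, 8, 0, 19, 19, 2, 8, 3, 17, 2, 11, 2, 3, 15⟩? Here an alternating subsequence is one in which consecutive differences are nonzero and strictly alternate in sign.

A longest alternating subsequence is 2, 5, 3, 16, 8, 19, 2, 8, 3, 17, 2, 11, 2, 3 (positions 1,2,3,4,6,8,10,11,12,13,14,15,16,17); its 13 consecutive differences strictly alternate in sign, and length 14 is optimal.

14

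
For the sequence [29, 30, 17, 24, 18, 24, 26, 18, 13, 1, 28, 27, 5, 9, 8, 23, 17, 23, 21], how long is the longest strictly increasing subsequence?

5

Scanning left to right, the best length ending at each element is: 29→1, 30→2, 17→1, 24→2, 18→2, 24→3, 26→4, 18→2, 13→1, 1→1, 28→5, 27→5, 5→2, 9→3, 8→3, 23→4, 17→4, 23→5, 21→5.
So the longest increasing subsequence has length 5, e.g. 17, 18, 24, 26, 28.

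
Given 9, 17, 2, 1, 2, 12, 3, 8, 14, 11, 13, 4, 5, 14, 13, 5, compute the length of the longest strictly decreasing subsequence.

4

Let dp[i] be the longest decreasing subsequence ending at position i. Then dp = [1, 1, 2, 3, 2, 2, 3, 3, 2, 3, 3, 4, 4, 2, 3, 4].
The maximum is 4; one witness is 17, 12, 8, 4 at positions 2,6,8,12.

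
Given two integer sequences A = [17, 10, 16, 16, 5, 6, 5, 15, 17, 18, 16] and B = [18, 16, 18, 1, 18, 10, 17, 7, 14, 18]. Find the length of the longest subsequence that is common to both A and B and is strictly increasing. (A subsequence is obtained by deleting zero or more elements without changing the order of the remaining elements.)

3

A longest common strictly increasing subsequence is 16, 17, 18 (length 3); it appears in order in both A and B, and no longer such subsequence exists.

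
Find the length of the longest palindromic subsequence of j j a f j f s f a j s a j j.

Using dp[i][j] = 2 + dp[i+1][j−1] if the ends match, else max(dp[i+1][j], dp[i][j−1]):
dp[1][14] = 11. A witness is jjajfsfjajj at positions 1,2,3,5,6,7,8,10,12,13,14.

11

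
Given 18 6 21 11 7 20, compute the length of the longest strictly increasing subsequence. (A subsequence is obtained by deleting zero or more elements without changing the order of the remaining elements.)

3

Scanning left to right, the best length ending at each element is: 18→1, 6→1, 21→2, 11→2, 7→2, 20→3.
So the longest increasing subsequence has length 3, e.g. 6, 11, 20.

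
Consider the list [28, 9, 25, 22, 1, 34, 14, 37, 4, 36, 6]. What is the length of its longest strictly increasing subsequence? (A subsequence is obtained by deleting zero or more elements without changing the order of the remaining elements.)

Scanning left to right, the best length ending at each element is: 28→1, 9→1, 25→2, 22→2, 1→1, 34→3, 14→2, 37→4, 4→2, 36→4, 6→3.
So the longest increasing subsequence has length 4, e.g. 9, 25, 34, 37.

4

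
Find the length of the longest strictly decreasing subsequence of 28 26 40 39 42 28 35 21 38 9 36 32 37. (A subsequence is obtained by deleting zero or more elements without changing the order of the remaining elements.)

5

Let dp[i] be the longest decreasing subsequence ending at position i. Then dp = [1, 2, 1, 2, 1, 3, 3, 4, 3, 5, 4, 5, 4].
The maximum is 5; one witness is 40, 39, 28, 21, 9 at positions 3,4,6,8,10.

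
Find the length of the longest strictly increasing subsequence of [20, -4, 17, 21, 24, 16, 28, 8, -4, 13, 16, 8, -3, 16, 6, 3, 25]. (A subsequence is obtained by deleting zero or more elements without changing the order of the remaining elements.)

One longest increasing subsequence is -4, 17, 21, 24, 28 (positions 2,3,4,5,7), of length 5; no longer one exists.

5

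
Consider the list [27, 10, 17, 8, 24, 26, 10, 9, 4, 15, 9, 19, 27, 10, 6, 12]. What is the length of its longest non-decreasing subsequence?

5

One longest non-decreasing subsequence is 10, 17, 24, 26, 27 (positions 2,3,5,6,13), of length 5; no longer one exists.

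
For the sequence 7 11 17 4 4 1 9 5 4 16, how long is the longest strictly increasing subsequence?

3

Scanning left to right, the best length ending at each element is: 7→1, 11→2, 17→3, 4→1, 4→1, 1→1, 9→2, 5→2, 4→2, 16→3.
So the longest increasing subsequence has length 3, e.g. 7, 11, 17.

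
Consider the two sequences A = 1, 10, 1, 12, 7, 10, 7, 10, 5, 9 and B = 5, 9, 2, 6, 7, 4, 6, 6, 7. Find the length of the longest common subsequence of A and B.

Backtracking the LCS table gives one alignment: 7 (A5,B5) → 7 (A7,B9).
So the longest common subsequence has length 2.

2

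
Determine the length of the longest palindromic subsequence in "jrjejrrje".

Using dp[i][j] = 2 + dp[i+1][j−1] if the ends match, else max(dp[i+1][j], dp[i][j−1]):
dp[1][9] = 7. A witness is jrjejrj at positions 1,2,3,4,5,7,8.

7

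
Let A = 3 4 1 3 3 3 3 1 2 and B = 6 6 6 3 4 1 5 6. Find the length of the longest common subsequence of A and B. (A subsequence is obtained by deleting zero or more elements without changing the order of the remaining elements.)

3

Backtracking the LCS table gives one alignment: 3 (A1,B4) → 4 (A2,B5) → 1 (A3,B6).
So the longest common subsequence has length 3.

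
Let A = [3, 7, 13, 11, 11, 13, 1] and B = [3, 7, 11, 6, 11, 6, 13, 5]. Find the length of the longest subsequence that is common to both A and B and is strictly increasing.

For each value that appears in both, track the longest common increasing run ending there.
The best achievable length is 4; one witness is 3, 7, 11, 13 (A-positions 1,2,4,6, B-positions 1,2,3,7).

4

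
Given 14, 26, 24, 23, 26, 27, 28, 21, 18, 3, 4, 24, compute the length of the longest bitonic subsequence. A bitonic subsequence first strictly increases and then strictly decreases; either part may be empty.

8

One longest bitonic subsequence is 14, 24, 26, 27, 28, 21, 18, 4 (positions 1,3,5,6,7,8,9,11): it rises to 28 then falls. Length 8 is optimal.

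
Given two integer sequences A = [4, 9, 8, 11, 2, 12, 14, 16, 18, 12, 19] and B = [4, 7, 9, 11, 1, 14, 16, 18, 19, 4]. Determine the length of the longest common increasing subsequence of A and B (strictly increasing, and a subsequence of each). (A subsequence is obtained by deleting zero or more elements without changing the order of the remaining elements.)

A longest common strictly increasing subsequence is 4, 9, 11, 14, 16, 18, 19 (length 7); it appears in order in both A and B, and no longer such subsequence exists.

7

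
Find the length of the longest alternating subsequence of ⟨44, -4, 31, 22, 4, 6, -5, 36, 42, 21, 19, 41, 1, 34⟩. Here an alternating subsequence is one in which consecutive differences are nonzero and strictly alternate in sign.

Track the best alternating length ending on an up-step vs a down-step at each position: up/down = 1/1, 1/2, 3/2, 3/4, 3/4, 5/4, 1/6, 7/2, 7/2, 7/8, 7/8, 9/8, 7/10, 11/10.
The maximum over both is 11; one such subsequence is 44, -4, 31, 4, 6, -5, 36, 21, 41, 1, 34.

11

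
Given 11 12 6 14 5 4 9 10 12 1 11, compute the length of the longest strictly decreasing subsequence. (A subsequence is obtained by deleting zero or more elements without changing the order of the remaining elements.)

5

One longest decreasing subsequence is 11, 6, 5, 4, 1 (positions 1,3,5,6,10), of length 5; no longer one exists.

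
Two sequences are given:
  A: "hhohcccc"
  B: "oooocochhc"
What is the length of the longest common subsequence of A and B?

Backtracking the LCS table gives one alignment: o (A3,B4) → c (A5,B5) → c (A6,B7) → c (A8,B10).
So the longest common subsequence has length 4.

4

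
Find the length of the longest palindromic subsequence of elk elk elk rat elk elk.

5

Using dp[i][j] = 2 + dp[i+1][j−1] if the ends match, else max(dp[i+1][j], dp[i][j−1]):
dp[1][6] = 5. A witness is elk elk rat elk elk at positions 1,2,4,5,6.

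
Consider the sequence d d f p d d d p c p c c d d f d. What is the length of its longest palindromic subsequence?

11

Using dp[i][j] = 2 + dp[i+1][j−1] if the ends match, else max(dp[i+1][j], dp[i][j−1]):
dp[1][16] = 11. A witness is dfddcccddfd at positions 1,3,5,6,9,11,12,13,14,15,16.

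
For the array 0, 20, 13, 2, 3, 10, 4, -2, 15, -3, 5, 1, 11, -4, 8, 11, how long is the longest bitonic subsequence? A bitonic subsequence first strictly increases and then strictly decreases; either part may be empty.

8

One longest bitonic subsequence is 0, 20, 13, 10, 4, -2, -3, -4 (positions 1,2,3,6,7,8,10,14): it rises to 20 then falls. Length 8 is optimal.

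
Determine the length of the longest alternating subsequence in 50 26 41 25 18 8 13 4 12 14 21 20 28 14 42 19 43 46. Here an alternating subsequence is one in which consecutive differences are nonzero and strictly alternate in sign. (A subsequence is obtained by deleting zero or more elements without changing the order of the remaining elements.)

13

Track the best alternating length ending on an up-step vs a down-step at each position: up/down = 1/1, 1/2, 3/2, 1/4, 1/4, 1/4, 5/4, 1/6, 7/6, 7/4, 7/4, 7/8, 9/4, 7/10, 11/2, 11/12, 13/2, 13/2.
The maximum over both is 13; one such subsequence is 50, 26, 41, 8, 13, 4, 21, 20, 28, 14, 42, 19, 43.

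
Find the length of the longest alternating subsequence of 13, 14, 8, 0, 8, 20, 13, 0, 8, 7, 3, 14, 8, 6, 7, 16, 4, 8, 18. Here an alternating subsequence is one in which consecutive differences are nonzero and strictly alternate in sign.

Track the best alternating length ending on an up-step vs a down-step at each position: up/down = 1/1, 2/1, 1/3, 1/3, 4/3, 4/1, 4/5, 1/5, 6/5, 6/7, 6/7, 8/5, 8/9, 8/9, 10/9, 10/5, 8/11, 12/11, 12/5.
The maximum over both is 12; one such subsequence is 13, 14, 0, 8, 0, 8, 7, 14, 6, 7, 4, 8.

12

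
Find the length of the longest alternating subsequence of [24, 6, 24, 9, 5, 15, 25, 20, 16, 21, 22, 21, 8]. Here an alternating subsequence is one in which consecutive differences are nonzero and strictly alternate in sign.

8

A longest alternating subsequence is 24, 6, 24, 9, 25, 20, 22, 21 (positions 1,2,3,4,7,8,11,12); its 7 consecutive differences strictly alternate in sign, and length 8 is optimal.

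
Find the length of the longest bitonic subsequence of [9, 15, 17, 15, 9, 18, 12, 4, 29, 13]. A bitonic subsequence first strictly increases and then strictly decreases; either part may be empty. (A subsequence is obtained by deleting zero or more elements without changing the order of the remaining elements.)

6

One longest bitonic subsequence is 9, 15, 17, 15, 12, 4 (positions 1,2,3,4,7,8): it rises to 17 then falls. Length 6 is optimal.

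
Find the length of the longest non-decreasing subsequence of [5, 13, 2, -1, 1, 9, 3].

One longest non-decreasing subsequence is -1, 1, 9 (positions 4,5,6), of length 3; no longer one exists.

3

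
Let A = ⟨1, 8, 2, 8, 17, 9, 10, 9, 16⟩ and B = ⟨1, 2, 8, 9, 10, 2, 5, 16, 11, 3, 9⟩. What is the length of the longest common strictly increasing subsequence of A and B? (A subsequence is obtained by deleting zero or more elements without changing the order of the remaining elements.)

A longest common strictly increasing subsequence is 1, 2, 8, 9, 10, 16 (length 6); it appears in order in both A and B, and no longer such subsequence exists.

6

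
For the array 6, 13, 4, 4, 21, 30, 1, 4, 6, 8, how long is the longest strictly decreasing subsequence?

3

Let dp[i] be the longest decreasing subsequence ending at position i. Then dp = [1, 1, 2, 2, 1, 1, 3, 2, 2, 2].
The maximum is 3; one witness is 6, 4, 1 at positions 1,3,7.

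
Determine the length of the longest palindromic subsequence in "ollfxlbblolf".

Using dp[i][j] = 2 + dp[i+1][j−1] if the ends match, else max(dp[i+1][j], dp[i][j−1]):
dp[1][12] = 7. A witness is ollxllo at positions 1,2,3,5,6,9,10.

7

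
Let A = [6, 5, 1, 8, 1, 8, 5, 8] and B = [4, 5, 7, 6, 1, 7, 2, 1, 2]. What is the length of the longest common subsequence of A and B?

3

A longest common subsequence is 6, 1, 1 (length 3); the LCS DP confirms no longer common subsequence exists.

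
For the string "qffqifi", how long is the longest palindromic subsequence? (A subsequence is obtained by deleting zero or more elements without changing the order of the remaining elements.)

One longest palindromic subsequence is qffq (positions 1,2,3,4); it reads the same forward and backward, and the interval DP gives dp[1][7] = 4.

4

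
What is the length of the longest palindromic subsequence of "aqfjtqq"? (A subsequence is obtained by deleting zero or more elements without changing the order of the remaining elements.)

One longest palindromic subsequence is qqq (positions 2,6,7); it reads the same forward and backward, and the interval DP gives dp[1][7] = 3.

3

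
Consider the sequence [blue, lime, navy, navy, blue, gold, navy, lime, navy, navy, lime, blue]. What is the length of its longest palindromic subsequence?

One longest palindromic subsequence is blue lime navy navy lime navy navy lime blue (positions 1,2,3,4,8,9,10,11,12); it reads the same forward and backward, and the interval DP gives dp[1][12] = 9.

9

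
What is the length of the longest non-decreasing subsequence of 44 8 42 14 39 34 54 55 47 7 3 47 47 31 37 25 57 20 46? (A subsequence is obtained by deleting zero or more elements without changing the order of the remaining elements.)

7

Let dp[i] be the longest non-decreasing subsequence ending at position i. Then dp = [1, 1, 2, 2, 3, 3, 4, 5, 4, 1, 1, 5, 6, 3, 4, 3, 7, 3, 5].
The maximum is 7; one witness is 8, 14, 39, 47, 47, 47, 57 at positions 2,4,5,9,12,13,17.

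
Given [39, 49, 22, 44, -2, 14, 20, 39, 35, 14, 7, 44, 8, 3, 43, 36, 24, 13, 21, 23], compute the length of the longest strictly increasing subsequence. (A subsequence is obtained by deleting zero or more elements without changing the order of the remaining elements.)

6

Let dp[i] be the longest increasing subsequence ending at position i. Then dp = [1, 2, 1, 2, 1, 2, 3, 4, 4, 2, 2, 5, 3, 2, 5, 5, 4, 4, 5, 6].
The maximum is 6; one witness is -2, 7, 8, 13, 21, 23 at positions 5,11,13,18,19,20.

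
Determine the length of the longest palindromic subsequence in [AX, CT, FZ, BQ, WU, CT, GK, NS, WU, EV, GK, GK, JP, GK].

One longest palindromic subsequence is GK GK GK GK (positions 7,11,12,14); it reads the same forward and backward, and the interval DP gives dp[1][14] = 4.

4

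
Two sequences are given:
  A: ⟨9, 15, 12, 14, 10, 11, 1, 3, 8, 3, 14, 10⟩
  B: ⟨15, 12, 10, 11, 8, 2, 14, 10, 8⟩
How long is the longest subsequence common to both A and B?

A longest common subsequence is 15, 12, 10, 11, 8, 14, 10 (length 7); the LCS DP confirms no longer common subsequence exists.

7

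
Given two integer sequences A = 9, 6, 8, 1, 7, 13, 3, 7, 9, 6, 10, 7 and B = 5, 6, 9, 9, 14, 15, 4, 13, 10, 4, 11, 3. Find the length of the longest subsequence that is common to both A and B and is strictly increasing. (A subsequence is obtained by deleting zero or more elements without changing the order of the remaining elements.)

For each value that appears in both, track the longest common increasing run ending there.
The best achievable length is 3; one witness is 6, 9, 10 (A-positions 2,9,11, B-positions 2,3,9).

3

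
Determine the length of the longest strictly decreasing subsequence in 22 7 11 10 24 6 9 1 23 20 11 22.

5

Scanning left to right, the best length ending at each element is: 22→1, 7→2, 11→2, 10→3, 24→1, 6→4, 9→4, 1→5, 23→2, 20→3, 11→4, 22→3.
So the longest decreasing subsequence has length 5, e.g. 22, 11, 10, 6, 1.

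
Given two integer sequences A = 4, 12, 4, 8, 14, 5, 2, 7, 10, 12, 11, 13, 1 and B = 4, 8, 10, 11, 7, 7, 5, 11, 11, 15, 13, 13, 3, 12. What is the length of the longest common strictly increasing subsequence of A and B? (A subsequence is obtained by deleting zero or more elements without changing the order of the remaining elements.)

5

A longest common strictly increasing subsequence is 4, 8, 10, 11, 13 (length 5); it appears in order in both A and B, and no longer such subsequence exists.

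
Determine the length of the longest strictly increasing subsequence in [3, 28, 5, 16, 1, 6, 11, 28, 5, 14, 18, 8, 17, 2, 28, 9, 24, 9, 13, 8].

7

Let dp[i] be the longest increasing subsequence ending at position i. Then dp = [1, 2, 2, 3, 1, 3, 4, 5, 2, 5, 6, 4, 6, 2, 7, 5, 7, 5, 6, 4].
The maximum is 7; one witness is 3, 5, 6, 11, 14, 18, 28 at positions 1,3,6,7,10,11,15.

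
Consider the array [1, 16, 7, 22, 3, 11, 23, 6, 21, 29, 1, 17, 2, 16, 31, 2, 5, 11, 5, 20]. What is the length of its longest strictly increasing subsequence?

Let dp[i] be the longest increasing subsequence ending at position i. Then dp = [1, 2, 2, 3, 2, 3, 4, 3, 4, 5, 1, 4, 2, 4, 6, 2, 3, 4, 3, 5].
The maximum is 6; one witness is 1, 16, 22, 23, 29, 31 at positions 1,2,4,7,10,15.

6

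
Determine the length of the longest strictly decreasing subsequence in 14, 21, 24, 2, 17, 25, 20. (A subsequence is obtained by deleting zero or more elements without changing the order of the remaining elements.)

2

Let dp[i] be the longest decreasing subsequence ending at position i. Then dp = [1, 1, 1, 2, 2, 1, 2].
The maximum is 2; one witness is 14, 2 at positions 1,4.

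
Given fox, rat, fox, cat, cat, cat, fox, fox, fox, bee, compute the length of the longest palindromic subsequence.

One longest palindromic subsequence is fox fox cat cat cat fox fox (positions 1,3,4,5,6,8,9); it reads the same forward and backward, and the interval DP gives dp[1][10] = 7.

7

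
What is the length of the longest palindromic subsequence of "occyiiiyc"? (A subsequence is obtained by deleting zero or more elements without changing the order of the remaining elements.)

7

One longest palindromic subsequence is cyiiiyc (positions 2,4,5,6,7,8,9); it reads the same forward and backward, and the interval DP gives dp[1][9] = 7.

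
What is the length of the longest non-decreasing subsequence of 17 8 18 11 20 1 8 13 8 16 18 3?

Scanning left to right, the best length ending at each element is: 17→1, 8→1, 18→2, 11→2, 20→3, 1→1, 8→2, 13→3, 8→3, 16→4, 18→5, 3→2.
So the longest non-decreasing subsequence has length 5, e.g. 8, 11, 13, 16, 18.

5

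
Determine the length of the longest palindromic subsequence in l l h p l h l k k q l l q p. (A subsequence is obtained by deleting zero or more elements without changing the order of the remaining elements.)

8

Using dp[i][j] = 2 + dp[i+1][j−1] if the ends match, else max(dp[i+1][j], dp[i][j−1]):
dp[1][14] = 8. A witness is pllkkllp at positions 4,5,7,8,9,11,12,14.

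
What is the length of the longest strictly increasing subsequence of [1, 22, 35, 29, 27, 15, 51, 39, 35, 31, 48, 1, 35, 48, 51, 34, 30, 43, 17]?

7

One longest increasing subsequence is 1, 22, 29, 31, 35, 48, 51 (positions 1,2,4,10,13,14,15), of length 7; no longer one exists.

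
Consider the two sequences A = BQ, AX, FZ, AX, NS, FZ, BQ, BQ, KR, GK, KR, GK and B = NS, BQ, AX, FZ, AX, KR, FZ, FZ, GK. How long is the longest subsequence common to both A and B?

6

Backtracking the LCS table gives one alignment: BQ (A1,B2) → AX (A2,B3) → FZ (A3,B4) → AX (A4,B5) → FZ (A6,B8) → GK (A12,B9).
So the longest common subsequence has length 6.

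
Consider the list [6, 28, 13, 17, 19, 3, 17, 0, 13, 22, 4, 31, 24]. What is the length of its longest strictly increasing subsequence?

Let dp[i] be the longest increasing subsequence ending at position i. Then dp = [1, 2, 2, 3, 4, 1, 3, 1, 2, 5, 2, 6, 6].
The maximum is 6; one witness is 6, 13, 17, 19, 22, 31 at positions 1,3,4,5,10,12.

6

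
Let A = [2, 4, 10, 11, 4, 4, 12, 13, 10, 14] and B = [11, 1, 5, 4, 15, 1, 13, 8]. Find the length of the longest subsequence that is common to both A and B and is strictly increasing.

2

A longest common strictly increasing subsequence is 11, 13 (length 2); it appears in order in both A and B, and no longer such subsequence exists.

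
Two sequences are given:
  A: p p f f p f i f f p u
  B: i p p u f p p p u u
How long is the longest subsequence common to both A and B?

6

Backtracking the LCS table gives one alignment: p (A1,B2) → p (A2,B3) → f (A3,B5) → p (A5,B7) → p (A10,B8) → u (A11,B10).
So the longest common subsequence has length 6.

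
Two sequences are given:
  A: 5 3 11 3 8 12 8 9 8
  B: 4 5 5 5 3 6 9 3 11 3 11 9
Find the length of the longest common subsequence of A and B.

5

A longest common subsequence is 5, 3, 11, 3, 9 (length 5); the LCS DP confirms no longer common subsequence exists.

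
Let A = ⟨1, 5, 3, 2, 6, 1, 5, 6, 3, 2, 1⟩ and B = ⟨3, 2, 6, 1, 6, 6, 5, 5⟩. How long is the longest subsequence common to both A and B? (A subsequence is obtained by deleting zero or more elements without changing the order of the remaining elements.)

A longest common subsequence is 3, 2, 6, 1, 5 (length 5); the LCS DP confirms no longer common subsequence exists.

5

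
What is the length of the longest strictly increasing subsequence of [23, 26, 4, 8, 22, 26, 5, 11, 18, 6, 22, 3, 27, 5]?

6

One longest increasing subsequence is 4, 8, 11, 18, 22, 27 (positions 3,4,8,9,11,13), of length 6; no longer one exists.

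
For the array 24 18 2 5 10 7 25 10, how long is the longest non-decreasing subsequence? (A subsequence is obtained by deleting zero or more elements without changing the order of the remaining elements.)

Let dp[i] be the longest non-decreasing subsequence ending at position i. Then dp = [1, 1, 1, 2, 3, 3, 4, 4].
The maximum is 4; one witness is 2, 5, 10, 25 at positions 3,4,5,7.

4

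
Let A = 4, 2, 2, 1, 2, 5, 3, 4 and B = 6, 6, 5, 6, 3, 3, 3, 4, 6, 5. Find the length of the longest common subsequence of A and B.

3

A longest common subsequence is 5, 3, 4 (length 3); the LCS DP confirms no longer common subsequence exists.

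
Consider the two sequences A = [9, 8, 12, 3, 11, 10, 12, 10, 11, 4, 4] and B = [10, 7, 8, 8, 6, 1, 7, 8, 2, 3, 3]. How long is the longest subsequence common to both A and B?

2

A longest common subsequence is 8, 3 (length 2); the LCS DP confirms no longer common subsequence exists.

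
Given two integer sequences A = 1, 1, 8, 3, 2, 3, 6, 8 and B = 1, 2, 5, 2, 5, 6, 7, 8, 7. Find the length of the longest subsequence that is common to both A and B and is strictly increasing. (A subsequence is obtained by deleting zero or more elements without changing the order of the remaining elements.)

For each value that appears in both, track the longest common increasing run ending there.
The best achievable length is 4; one witness is 1, 2, 6, 8 (A-positions 1,5,7,8, B-positions 1,2,6,8).

4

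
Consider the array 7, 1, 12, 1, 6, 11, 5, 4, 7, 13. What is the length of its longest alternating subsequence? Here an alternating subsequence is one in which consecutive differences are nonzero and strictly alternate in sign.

A longest alternating subsequence is 7, 1, 12, 1, 6, 5, 7 (positions 1,2,3,4,5,7,9); its 6 consecutive differences strictly alternate in sign, and length 7 is optimal.

7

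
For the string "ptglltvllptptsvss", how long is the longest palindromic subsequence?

Using dp[i][j] = 2 + dp[i+1][j−1] if the ends match, else max(dp[i+1][j], dp[i][j−1]):
dp[1][17] = 9. A witness is ptllvlltp at positions 1,2,4,5,7,8,9,11,12.

9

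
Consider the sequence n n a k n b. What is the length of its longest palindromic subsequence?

Using dp[i][j] = 2 + dp[i+1][j−1] if the ends match, else max(dp[i+1][j], dp[i][j−1]):
dp[1][6] = 3. A witness is nkn at positions 2,4,5.

3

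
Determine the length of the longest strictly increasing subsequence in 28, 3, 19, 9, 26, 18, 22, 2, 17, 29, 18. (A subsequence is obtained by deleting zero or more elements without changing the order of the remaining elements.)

Scanning left to right, the best length ending at each element is: 28→1, 3→1, 19→2, 9→2, 26→3, 18→3, 22→4, 2→1, 17→3, 29→5, 18→4.
So the longest increasing subsequence has length 5, e.g. 3, 9, 18, 22, 29.

5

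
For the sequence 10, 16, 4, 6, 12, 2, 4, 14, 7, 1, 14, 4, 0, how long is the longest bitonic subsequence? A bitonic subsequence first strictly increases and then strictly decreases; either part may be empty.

7

Let inc[i] be the LIS ending at i and dec[i] the longest strictly decreasing subsequence starting at i. inc = [1, 2, 1, 2, 3, 1, 2, 4, 3, 1, 4, 2, 1], dec = [5, 5, 4, 4, 4, 3, 3, 4, 3, 2, 3, 2, 1].
max_i inc[i]+dec[i]−1 = 7, with one witness 4, 6, 12, 14, 7, 4, 0.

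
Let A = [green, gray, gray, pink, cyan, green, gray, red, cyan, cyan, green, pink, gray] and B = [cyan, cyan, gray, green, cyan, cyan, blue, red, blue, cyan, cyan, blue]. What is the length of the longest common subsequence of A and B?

Backtracking the LCS table gives one alignment: green (A1,B4) → cyan (A5,B6) → red (A8,B8) → cyan (A9,B10) → cyan (A10,B11).
So the longest common subsequence has length 5.

5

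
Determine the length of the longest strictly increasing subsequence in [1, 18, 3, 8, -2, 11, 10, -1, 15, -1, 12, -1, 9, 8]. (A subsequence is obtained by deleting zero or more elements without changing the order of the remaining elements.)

Let dp[i] be the longest increasing subsequence ending at position i. Then dp = [1, 2, 2, 3, 1, 4, 4, 2, 5, 2, 5, 2, 4, 3].
The maximum is 5; one witness is 1, 3, 8, 11, 15 at positions 1,3,4,6,9.

5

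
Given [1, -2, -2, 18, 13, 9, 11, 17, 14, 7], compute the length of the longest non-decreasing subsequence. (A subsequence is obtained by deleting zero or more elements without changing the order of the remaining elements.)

Let dp[i] be the longest non-decreasing subsequence ending at position i. Then dp = [1, 1, 2, 3, 3, 3, 4, 5, 5, 3].
The maximum is 5; one witness is -2, -2, 9, 11, 17 at positions 2,3,6,7,8.

5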